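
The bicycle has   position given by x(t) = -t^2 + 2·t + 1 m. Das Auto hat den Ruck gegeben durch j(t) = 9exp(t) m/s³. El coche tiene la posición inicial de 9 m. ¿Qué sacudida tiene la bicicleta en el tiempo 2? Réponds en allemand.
Um dies zu lösen, müssen wir 3 Ableitungen unserer Gleichung für die Position x(t) = -t^2 + 2·t + 1 nehmen. Mit d/dt von x(t) finden wir v(t) = 2 - 2·t. Mit d/dt von v(t) finden wir a(t) = -2. Durch Ableiten von der Beschleunigung erhalten wir den Ruck: j(t) = 0. Aus der Gleichung für den Ruck j(t) = 0, setzen wir t = 2 ein und erhalten j = 0.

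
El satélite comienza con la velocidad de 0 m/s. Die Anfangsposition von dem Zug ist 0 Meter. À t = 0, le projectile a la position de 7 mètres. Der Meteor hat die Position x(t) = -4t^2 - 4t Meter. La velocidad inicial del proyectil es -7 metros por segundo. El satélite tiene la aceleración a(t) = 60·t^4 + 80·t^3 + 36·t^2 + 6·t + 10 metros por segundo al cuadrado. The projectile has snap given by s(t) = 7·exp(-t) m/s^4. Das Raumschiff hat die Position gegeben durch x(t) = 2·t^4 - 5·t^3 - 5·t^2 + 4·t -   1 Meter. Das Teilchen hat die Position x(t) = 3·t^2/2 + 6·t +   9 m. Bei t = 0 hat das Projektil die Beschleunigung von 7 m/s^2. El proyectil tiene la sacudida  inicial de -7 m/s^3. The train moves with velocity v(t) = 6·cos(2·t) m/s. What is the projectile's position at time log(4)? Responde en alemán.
Wir müssen die Stammfunktion unserer Gleichung für den Snap s(t) = 7·exp(-t) 4-mal finden. Mit ∫s(t)dt und Anwendung von j(0) = -7, finden wir j(t) = -7·exp(-t). Durch Integration von dem Ruck und Verwendung der Anfangsbedingung a(0) = 7, erhalten wir a(t) = 7·exp(-t). Mit ∫a(t)dt und Anwendung von v(0) = -7, finden wir v(t) = -7·exp(-t). Die Stammfunktion von der Geschwindigkeit ist die Position. Mit x(0) = 7 erhalten wir x(t) = 7·exp(-t). Mit x(t) = 7·exp(-t) und Einsetzen von t = log(4), finden wir x = 7/4.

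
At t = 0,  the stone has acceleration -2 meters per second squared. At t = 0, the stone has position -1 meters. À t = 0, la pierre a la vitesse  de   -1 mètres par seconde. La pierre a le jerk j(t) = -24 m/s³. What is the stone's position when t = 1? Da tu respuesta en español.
Necesitamos integrar nuestra ecuación de la sacudida j(t) = -24 3 veces. Tomando ∫j(t)dt y aplicando a(0) = -2, encontramos a(t) = -24·t - 2. La integral de la aceleración, con v(0) = -1, da la velocidad: v(t) = -12·t^2 - 2·t - 1. La antiderivada de la velocidad es la posición. Usando x(0) = -1, obtenemos x(t) = -4·t^3 - t^2 - t - 1. De la ecuación de la posición x(t) = -4·t^3 - t^2 - t - 1, sustituimos t = 1 para obtener x = -7.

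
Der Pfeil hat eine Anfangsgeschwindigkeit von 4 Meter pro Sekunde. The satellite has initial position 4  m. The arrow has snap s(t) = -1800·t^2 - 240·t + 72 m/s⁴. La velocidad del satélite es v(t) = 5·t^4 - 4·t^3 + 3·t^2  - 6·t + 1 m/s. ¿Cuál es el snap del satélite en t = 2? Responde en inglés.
We must differentiate our velocity equation v(t) = 5·t^4 - 4·t^3 + 3·t^2 - 6·t + 1 3 times. Taking d/dt of v(t), we find a(t) = 20·t^3 - 12·t^2 + 6·t - 6. Differentiating acceleration, we get jerk: j(t) = 60·t^2 - 24·t + 6. The derivative of jerk gives snap: s(t) = 120·t - 24. We have snap s(t) = 120·t - 24. Substituting t = 2: s(2) = 216.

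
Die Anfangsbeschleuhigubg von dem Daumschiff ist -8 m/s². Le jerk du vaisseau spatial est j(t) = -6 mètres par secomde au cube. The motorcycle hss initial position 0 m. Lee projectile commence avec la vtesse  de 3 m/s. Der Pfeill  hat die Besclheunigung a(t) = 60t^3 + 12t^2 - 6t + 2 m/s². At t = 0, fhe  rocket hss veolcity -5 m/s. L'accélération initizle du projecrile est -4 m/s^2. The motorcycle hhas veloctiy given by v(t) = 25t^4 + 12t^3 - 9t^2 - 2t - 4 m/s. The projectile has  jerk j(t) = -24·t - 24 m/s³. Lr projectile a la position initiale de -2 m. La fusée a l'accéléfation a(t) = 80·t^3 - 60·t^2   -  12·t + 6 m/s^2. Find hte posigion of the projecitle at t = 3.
We must find the integral of our jerk equation j(t) = -24·t - 24 3 times. Integrating jerk and using the initial condition a(0) = -4, we get a(t) = -12·t^2 - 24·t - 4. Taking ∫a(t)dt and applying v(0) = 3, we find v(t) = -4·t^3 - 12·t^2 - 4·t + 3. Finding the antiderivative of v(t) and using x(0) = -2: x(t) = -t^4 - 4·t^3 - 2·t^2 + 3·t - 2. Using x(t) = -t^4 - 4·t^3 - 2·t^2 + 3·t - 2 and substituting t = 3, we find x = -200.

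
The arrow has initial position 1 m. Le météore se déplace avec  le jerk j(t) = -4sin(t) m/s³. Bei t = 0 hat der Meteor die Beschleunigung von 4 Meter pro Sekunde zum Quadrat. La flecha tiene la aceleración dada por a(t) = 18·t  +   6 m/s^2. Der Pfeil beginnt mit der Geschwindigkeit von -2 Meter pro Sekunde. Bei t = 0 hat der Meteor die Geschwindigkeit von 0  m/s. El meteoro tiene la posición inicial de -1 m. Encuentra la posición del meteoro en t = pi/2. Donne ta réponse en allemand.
Um dies zu lösen, müssen wir 3 Stammfunktionen unserer Gleichung für den Ruck j(t) = -4·sin(t) finden. Das Integral von dem Ruck ist die Beschleunigung. Mit a(0) = 4 erhalten wir a(t) = 4·cos(t). Durch Integration von der Beschleunigung und Verwendung der Anfangsbedingung v(0) = 0, erhalten wir v(t) = 4·sin(t). Die Stammfunktion von der Geschwindigkeit ist die Position. Mit x(0) = -1 erhalten wir x(t) = 3 - 4·cos(t). Mit x(t) = 3 - 4·cos(t) und Einsetzen von t = pi/2, finden wir x = 3.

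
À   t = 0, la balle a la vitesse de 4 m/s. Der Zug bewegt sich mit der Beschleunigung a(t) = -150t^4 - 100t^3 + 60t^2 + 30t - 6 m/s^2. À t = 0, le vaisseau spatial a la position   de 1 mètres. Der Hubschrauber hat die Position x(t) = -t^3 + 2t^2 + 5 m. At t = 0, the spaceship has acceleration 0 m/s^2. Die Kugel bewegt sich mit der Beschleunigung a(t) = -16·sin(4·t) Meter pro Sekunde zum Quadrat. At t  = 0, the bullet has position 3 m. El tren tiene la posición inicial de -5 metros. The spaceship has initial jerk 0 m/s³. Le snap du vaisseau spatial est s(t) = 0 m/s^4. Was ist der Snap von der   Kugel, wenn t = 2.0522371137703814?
Wir müssen unsere Gleichung für die Beschleunigung a(t) = -16·sin(4·t) 2-mal ableiten. Mit d/dt von a(t) finden wir j(t) = -64·cos(4·t). Mit d/dt von j(t) finden wir s(t) = 256·sin(4·t). Mit s(t) = 256·sin(4·t) und Einsetzen von t = 2.0522371137703814, finden wir s = 240.040453367493.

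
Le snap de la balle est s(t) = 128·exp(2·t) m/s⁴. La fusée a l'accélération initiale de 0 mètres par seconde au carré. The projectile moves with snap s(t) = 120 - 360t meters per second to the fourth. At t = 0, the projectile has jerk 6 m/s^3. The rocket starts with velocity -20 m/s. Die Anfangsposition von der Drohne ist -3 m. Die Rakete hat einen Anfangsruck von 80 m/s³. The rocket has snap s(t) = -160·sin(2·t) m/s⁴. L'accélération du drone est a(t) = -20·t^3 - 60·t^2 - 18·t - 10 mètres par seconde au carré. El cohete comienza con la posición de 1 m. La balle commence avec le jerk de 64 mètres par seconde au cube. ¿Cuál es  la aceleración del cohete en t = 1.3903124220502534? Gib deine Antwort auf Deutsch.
Wir müssen unsere Gleichung für den Snap s(t) = -160·sin(2·t) 2-mal integrieren. Das Integral von dem Snap, mit j(0) = 80, ergibt den Ruck: j(t) = 80·cos(2·t). Mit ∫j(t)dt und Anwendung von a(0) = 0, finden wir a(t) = 40·sin(2·t). Wir haben die Beschleunigung a(t) = 40·sin(2·t). Durch Einsetzen von t = 1.3903124220502534: a(1.3903124220502534) = 14.1271935192362.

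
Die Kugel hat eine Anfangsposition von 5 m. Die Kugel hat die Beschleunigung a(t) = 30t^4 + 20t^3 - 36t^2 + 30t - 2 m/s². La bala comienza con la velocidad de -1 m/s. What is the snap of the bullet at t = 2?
We must differentiate our acceleration equation a(t) = 30·t^4 + 20·t^3 - 36·t^2 + 30·t - 2 2 times. The derivative of acceleration gives jerk: j(t) = 120·t^3 + 60·t^2 - 72·t + 30. The derivative of jerk gives snap: s(t) = 360·t^2 + 120·t - 72. We have snap s(t) = 360·t^2 + 120·t - 72. Substituting t = 2: s(2) = 1608.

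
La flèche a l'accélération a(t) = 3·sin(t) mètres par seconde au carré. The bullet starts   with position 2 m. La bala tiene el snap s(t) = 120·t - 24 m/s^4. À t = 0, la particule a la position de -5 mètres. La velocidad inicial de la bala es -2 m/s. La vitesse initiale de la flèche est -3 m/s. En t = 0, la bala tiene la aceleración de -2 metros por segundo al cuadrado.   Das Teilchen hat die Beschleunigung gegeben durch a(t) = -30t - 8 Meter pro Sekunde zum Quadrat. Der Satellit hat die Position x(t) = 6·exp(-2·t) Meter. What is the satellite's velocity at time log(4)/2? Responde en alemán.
Ausgehend von der Position x(t) = 6·exp(-2·t), nehmen wir 1 Ableitung. Die Ableitung von der Position ergibt die Geschwindigkeit: v(t) = -12·exp(-2·t). Mit v(t) = -12·exp(-2·t) und Einsetzen von t = log(4)/2, finden wir v = -3.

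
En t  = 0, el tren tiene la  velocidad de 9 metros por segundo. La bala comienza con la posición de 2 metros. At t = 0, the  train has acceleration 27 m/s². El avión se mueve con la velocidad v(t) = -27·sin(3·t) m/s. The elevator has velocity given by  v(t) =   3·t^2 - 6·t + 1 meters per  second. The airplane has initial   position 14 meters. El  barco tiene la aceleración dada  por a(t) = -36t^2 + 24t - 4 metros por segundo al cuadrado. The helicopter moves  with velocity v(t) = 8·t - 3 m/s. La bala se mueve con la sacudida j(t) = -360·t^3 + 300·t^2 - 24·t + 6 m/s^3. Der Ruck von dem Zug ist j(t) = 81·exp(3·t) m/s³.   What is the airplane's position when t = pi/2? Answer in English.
Starting from velocity v(t) = -27·sin(3·t), we take 1 antiderivative. Integrating velocity and using the initial condition x(0) = 14, we get x(t) = 9·cos(3·t) + 5. From the given position equation x(t) = 9·cos(3·t) + 5, we substitute t = pi/2 to get x = 5.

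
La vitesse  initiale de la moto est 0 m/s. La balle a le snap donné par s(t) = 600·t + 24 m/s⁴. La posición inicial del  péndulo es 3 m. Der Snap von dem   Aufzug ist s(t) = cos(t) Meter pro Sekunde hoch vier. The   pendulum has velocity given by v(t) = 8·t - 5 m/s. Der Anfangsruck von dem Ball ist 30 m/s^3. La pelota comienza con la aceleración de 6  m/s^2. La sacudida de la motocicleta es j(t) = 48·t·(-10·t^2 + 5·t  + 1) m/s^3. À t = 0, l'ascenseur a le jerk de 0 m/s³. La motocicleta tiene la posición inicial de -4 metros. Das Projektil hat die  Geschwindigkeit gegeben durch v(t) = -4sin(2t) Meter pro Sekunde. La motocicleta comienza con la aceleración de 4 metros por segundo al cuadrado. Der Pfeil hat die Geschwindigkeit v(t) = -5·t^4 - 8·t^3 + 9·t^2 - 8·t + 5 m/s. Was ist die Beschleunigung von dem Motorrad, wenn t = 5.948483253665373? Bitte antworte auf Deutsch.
Wir müssen die Stammfunktion unserer Gleichung für den Ruck j(t) = 48·t·(-10·t^2 + 5·t + 1) 1-mal finden. Mit ∫j(t)dt und Anwendung von a(0) = 4, finden wir a(t) = -120·t^4 + 80·t^3 + 24·t^2 + 4. Mit a(t) = -120·t^4 + 80·t^3 + 24·t^2 + 4 und Einsetzen von t = 5.948483253665373, finden wir a = -132555.208885210.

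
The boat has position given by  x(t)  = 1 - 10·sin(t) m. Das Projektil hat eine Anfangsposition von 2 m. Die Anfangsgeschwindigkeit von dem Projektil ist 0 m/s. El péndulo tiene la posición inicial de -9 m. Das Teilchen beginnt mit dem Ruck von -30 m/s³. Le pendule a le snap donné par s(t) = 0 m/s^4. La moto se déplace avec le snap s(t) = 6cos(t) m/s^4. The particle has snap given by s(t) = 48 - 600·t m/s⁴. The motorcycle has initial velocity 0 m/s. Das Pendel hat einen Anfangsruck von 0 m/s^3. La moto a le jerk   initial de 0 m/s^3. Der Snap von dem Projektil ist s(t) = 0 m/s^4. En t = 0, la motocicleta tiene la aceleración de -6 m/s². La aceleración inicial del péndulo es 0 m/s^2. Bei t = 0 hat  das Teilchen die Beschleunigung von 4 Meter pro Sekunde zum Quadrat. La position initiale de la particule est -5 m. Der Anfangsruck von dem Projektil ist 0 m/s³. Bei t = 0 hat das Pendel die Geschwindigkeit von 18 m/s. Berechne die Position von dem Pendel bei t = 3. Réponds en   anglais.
Starting from snap s(t) = 0, we take 4 integrals. Finding the antiderivative of s(t) and using j(0) = 0: j(t) = 0. The antiderivative of jerk is acceleration. Using a(0) = 0, we get a(t) = 0. The antiderivative of acceleration is velocity. Using v(0) = 18, we get v(t) = 18. Taking ∫v(t)dt and applying x(0) = -9, we find x(t) = 18·t - 9. Using x(t) = 18·t - 9 and substituting t = 3, we find x = 45.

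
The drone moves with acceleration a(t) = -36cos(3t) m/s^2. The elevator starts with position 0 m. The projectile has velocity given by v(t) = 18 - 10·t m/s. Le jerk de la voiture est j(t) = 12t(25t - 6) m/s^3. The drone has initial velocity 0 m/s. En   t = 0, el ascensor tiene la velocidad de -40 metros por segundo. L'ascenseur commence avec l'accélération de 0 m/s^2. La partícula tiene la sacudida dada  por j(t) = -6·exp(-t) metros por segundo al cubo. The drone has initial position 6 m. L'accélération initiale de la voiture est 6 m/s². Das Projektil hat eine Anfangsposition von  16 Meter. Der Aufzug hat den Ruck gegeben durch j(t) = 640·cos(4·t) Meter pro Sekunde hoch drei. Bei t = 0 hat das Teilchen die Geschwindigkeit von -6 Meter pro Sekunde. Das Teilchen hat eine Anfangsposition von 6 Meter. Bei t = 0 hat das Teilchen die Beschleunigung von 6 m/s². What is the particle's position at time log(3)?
We need to integrate our jerk equation j(t) = -6·exp(-t) 3 times. Integrating jerk and using the initial condition a(0) = 6, we get a(t) = 6·exp(-t). The integral of acceleration is velocity. Using v(0) = -6, we get v(t) = -6·exp(-t). The integral of velocity, with x(0) = 6, gives position: x(t) = 6·exp(-t). We have position x(t) = 6·exp(-t). Substituting t = log(3): x(log(3)) = 2.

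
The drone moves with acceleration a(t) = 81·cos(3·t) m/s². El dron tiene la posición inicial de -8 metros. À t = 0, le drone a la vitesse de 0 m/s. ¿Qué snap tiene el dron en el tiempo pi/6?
Partiendo de la aceleración a(t) = 81·cos(3·t), tomamos 2 derivadas. Derivando la aceleración, obtenemos la sacudida: j(t) = -243·sin(3·t). Tomando d/dt de j(t), encontramos s(t) = -729·cos(3·t). De la ecuación del snap s(t) = -729·cos(3·t), sustituimos t = pi/6 para obtener s = 0.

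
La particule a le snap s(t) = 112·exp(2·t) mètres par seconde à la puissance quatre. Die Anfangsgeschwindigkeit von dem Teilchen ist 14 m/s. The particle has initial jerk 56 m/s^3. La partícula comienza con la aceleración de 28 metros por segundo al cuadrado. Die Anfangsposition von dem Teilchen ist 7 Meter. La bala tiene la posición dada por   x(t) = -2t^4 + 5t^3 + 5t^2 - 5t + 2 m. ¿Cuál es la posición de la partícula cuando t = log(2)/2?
Debemos encontrar la antiderivada de nuestra ecuación del snap s(t) = 112·exp(2·t) 4 veces. Tomando ∫s(t)dt y aplicando j(0) = 56, encontramos j(t) = 56·exp(2·t). La antiderivada de la sacudida, con a(0) = 28, da la aceleración: a(t) = 28·exp(2·t). La integral de la aceleración es la velocidad. Usando v(0) = 14, obtenemos v(t) = 14·exp(2·t). Tomando ∫v(t)dt y aplicando x(0) = 7, encontramos x(t) = 7·exp(2·t). De la ecuación de la posición x(t) = 7·exp(2·t), sustituimos t = log(2)/2 para obtener x = 14.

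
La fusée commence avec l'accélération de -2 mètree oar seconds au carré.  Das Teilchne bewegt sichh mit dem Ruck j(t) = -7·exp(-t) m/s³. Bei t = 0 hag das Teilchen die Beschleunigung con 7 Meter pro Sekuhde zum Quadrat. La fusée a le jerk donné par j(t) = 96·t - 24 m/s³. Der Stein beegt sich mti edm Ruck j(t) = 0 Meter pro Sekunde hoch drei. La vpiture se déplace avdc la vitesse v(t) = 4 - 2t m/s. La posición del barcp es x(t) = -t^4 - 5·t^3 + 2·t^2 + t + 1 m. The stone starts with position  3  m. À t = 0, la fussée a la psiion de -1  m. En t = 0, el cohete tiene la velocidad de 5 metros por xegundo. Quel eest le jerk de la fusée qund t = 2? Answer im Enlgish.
Using j(t) = 96·t - 24 and substituting t = 2, we find j = 168.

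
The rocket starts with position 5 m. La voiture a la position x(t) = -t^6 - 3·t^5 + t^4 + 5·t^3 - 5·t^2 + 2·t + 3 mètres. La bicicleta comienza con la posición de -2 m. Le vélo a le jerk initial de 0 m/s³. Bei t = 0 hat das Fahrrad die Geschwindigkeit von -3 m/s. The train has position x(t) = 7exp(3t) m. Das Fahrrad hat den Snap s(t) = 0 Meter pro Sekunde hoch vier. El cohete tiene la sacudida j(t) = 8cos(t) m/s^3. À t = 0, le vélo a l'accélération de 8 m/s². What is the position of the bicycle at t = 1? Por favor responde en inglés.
To find the answer, we compute 4 antiderivatives of s(t) = 0. Taking ∫s(t)dt and applying j(0) = 0, we find j(t) = 0. Integrating jerk and using the initial condition a(0) = 8, we get a(t) = 8. The integral of acceleration, with v(0) = -3, gives velocity: v(t) = 8·t - 3. Finding the antiderivative of v(t) and using x(0) = -2: x(t) = 4·t^2 - 3·t - 2. We have position x(t) = 4·t^2 - 3·t - 2. Substituting t = 1: x(1) = -1.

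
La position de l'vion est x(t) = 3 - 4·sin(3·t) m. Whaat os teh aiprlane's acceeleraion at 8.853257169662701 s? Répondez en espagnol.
Para resolver esto, necesitamos tomar 2 derivadas de nuestra ecuación de la posición x(t) = 3 - 4·sin(3·t). La derivada de la posición da la velocidad: v(t) = -12·cos(3·t). La derivada de la velocidad da la aceleración: a(t) = 36·sin(3·t). Tenemos la aceleración a(t) = 36·sin(3·t). Sustituyendo t = 8.853257169662701: a(8.853257169662701) = 35.6286041795432.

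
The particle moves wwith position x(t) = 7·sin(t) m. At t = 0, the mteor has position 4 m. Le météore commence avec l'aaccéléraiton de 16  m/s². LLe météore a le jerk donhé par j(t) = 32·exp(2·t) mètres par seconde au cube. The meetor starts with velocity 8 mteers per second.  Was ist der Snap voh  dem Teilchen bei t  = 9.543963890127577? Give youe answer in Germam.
Wir müssen unsere Gleichung für die Position x(t) = 7·sin(t) 4-mal ableiten. Durch Ableiten von der Position erhalten wir die Geschwindigkeit: v(t) = 7·cos(t). Durch Ableiten von der Geschwindigkeit erhalten wir die Beschleunigung: a(t) = -7·sin(t). Die Ableitung von der Beschleunigung ergibt den Ruck: j(t) = -7·cos(t). Durch Ableiten von dem Ruck erhalten wir den Snap: s(t) = 7·sin(t). Mit s(t) = 7·sin(t) und Einsetzen von t = 9.543963890127577, finden wir s = -0.832327659432602.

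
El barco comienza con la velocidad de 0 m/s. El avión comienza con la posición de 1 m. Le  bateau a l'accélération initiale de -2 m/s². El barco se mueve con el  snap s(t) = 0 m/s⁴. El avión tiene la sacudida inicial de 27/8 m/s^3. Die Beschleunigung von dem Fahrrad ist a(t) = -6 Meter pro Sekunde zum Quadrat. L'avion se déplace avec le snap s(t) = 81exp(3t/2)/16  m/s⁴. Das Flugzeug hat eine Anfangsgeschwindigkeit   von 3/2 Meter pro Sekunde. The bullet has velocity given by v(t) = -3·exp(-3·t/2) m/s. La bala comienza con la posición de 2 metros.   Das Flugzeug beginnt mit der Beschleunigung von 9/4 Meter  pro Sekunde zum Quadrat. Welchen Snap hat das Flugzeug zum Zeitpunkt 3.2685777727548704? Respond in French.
En utilisant s(t) = 81·exp(3·t/2)/16 et en substituant t = 3.2685777727548704, nous trouvons s = 681.793681012222.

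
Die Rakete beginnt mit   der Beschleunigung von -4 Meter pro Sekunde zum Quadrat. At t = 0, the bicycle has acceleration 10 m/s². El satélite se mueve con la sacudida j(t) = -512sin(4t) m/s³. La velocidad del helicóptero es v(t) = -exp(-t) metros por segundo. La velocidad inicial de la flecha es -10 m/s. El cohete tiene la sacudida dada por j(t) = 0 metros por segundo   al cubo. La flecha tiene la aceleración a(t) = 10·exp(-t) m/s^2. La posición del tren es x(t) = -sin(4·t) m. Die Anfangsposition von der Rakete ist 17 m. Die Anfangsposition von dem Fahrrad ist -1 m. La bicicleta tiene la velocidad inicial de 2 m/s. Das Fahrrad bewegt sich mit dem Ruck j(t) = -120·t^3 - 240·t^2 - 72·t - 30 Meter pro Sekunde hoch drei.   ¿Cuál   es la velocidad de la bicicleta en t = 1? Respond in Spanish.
Debemos encontrar la antiderivada de nuestra ecuación de la sacudida j(t) = -120·t^3 - 240·t^2 - 72·t - 30 2 veces. Tomando ∫j(t)dt y aplicando a(0) = 10, encontramos a(t) = -30·t^4 - 80·t^3 - 36·t^2 - 30·t + 10. La antiderivada de la aceleración es la velocidad. Usando v(0) = 2, obtenemos v(t) = -6·t^5 - 20·t^4 - 12·t^3 - 15·t^2 + 10·t + 2. Tenemos la velocidad v(t) = -6·t^5 - 20·t^4 - 12·t^3 - 15·t^2 + 10·t + 2. Sustituyendo t = 1: v(1) = -41.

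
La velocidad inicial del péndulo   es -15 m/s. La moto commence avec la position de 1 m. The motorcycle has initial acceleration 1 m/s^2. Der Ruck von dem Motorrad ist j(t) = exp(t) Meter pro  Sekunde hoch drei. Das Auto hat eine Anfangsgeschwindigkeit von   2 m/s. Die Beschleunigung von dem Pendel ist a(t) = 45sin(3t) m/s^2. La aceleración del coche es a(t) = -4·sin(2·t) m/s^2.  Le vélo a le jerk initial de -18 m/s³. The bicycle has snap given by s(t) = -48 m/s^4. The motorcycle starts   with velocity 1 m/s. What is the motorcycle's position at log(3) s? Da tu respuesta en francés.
Nous devons trouver l'intégrale de notre équation du jerk j(t) = exp(t) 3 fois. L'intégrale du jerk est l'accélération. En utilisant a(0) = 1, nous obtenons a(t) = exp(t). En intégrant l'accélération et en utilisant la condition initiale v(0) = 1, nous obtenons v(t) = exp(t). En prenant ∫v(t)dt et en appliquant x(0) = 1, nous trouvons x(t) = exp(t). En utilisant x(t) = exp(t) et en substituant t = log(3), nous trouvons x = 3.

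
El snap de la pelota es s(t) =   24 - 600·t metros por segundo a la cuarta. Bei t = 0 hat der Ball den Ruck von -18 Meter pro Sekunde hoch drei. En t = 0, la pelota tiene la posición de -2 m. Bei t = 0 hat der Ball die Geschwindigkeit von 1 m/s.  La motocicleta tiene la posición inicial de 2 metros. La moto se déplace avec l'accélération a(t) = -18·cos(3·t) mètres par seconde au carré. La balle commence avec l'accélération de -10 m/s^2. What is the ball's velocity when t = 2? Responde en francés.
Pour résoudre ceci, nous devons prendre 3 primitives de notre équation du snap s(t) = 24 - 600·t. En prenant ∫s(t)dt et en appliquant j(0) = -18, nous trouvons j(t) = -300·t^2 + 24·t - 18. L'intégrale du jerk est l'accélération. En utilisant a(0) = -10, nous obtenons a(t) = -100·t^3 + 12·t^2 - 18·t - 10. La primitive de l'accélération, avec v(0) = 1, donne la vitesse: v(t) = -25·t^4 + 4·t^3 - 9·t^2 - 10·t + 1. De l'équation de la vitesse v(t) = -25·t^4 + 4·t^3 - 9·t^2 - 10·t + 1, nous substituons t = 2 pour obtenir v = -423.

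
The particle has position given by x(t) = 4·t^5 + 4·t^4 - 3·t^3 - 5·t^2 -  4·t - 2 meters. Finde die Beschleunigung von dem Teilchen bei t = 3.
Um dies zu lösen, müssen wir 2 Ableitungen unserer Gleichung für die Position x(t) = 4·t^5 + 4·t^4 - 3·t^3 - 5·t^2 - 4·t - 2 nehmen. Mit d/dt von x(t) finden wir v(t) = 20·t^4 + 16·t^3 - 9·t^2 - 10·t - 4. Die Ableitung von der Geschwindigkeit ergibt die Beschleunigung: a(t) = 80·t^3 + 48·t^2 - 18·t - 10. Aus der Gleichung für die Beschleunigung a(t) = 80·t^3 + 48·t^2 - 18·t - 10, setzen wir t = 3 ein und erhalten a = 2528.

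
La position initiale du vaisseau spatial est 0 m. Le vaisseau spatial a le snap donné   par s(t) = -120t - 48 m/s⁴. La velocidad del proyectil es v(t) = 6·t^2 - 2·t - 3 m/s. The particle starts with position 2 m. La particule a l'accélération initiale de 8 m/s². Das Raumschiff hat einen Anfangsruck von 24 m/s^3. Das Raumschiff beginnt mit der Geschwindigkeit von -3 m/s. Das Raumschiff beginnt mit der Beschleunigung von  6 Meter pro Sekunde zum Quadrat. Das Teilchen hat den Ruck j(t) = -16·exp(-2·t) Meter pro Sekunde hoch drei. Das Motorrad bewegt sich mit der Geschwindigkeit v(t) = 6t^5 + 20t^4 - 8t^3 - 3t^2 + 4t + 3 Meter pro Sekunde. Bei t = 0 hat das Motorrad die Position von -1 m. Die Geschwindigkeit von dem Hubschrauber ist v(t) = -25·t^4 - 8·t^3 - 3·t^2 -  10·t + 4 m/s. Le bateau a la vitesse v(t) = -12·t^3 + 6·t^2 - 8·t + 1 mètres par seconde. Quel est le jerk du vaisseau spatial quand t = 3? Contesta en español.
Necesitamos integrar nuestra ecuación del snap s(t) = -120·t - 48 1 vez. Tomando ∫s(t)dt y aplicando j(0) = 24, encontramos j(t) = -60·t^2 - 48·t + 24. Tenemos la sacudida j(t) = -60·t^2 - 48·t + 24. Sustituyendo t = 3: j(3) = -660.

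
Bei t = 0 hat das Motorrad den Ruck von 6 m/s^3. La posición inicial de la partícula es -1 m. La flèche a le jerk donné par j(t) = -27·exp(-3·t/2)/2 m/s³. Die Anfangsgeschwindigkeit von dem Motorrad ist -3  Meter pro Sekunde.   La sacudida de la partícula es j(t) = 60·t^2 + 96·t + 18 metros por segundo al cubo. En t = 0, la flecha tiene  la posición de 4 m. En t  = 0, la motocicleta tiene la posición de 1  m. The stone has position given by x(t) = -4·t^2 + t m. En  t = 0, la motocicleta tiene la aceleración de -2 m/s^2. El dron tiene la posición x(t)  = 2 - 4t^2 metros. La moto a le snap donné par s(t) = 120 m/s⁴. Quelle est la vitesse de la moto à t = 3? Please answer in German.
Wir müssen die Stammfunktion unserer Gleichung für den Snap s(t) = 120 3-mal finden. Das Integral von dem Snap, mit j(0) = 6, ergibt den Ruck: j(t) = 120·t + 6. Das Integral von dem Ruck, mit a(0) = -2, ergibt die Beschleunigung: a(t) = 60·t^2 + 6·t - 2. Das Integral von der Beschleunigung ist die Geschwindigkeit. Mit v(0) = -3 erhalten wir v(t) = 20·t^3 + 3·t^2 - 2·t - 3. Aus der Gleichung für die Geschwindigkeit v(t) = 20·t^3 + 3·t^2 - 2·t - 3, setzen wir t = 3 ein und erhalten v = 558.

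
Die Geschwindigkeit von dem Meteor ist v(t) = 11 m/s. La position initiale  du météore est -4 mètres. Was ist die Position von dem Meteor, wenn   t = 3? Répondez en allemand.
Wir müssen unsere Gleichung für die Geschwindigkeit v(t) = 11 1-mal integrieren. Das Integral von der Geschwindigkeit ist die Position. Mit x(0) = -4 erhalten wir x(t) = 11·t - 4. Mit x(t) = 11·t - 4 und Einsetzen von t = 3, finden wir x = 29.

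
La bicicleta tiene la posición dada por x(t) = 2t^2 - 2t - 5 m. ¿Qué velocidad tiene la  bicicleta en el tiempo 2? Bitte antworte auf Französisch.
En partant de la position x(t) = 2·t^2 - 2·t - 5, nous prenons 1 dérivée. En prenant d/dt de x(t), nous trouvons v(t) = 4·t - 2. Nous avons la vitesse v(t) = 4·t - 2. En substituant t = 2: v(2) = 6.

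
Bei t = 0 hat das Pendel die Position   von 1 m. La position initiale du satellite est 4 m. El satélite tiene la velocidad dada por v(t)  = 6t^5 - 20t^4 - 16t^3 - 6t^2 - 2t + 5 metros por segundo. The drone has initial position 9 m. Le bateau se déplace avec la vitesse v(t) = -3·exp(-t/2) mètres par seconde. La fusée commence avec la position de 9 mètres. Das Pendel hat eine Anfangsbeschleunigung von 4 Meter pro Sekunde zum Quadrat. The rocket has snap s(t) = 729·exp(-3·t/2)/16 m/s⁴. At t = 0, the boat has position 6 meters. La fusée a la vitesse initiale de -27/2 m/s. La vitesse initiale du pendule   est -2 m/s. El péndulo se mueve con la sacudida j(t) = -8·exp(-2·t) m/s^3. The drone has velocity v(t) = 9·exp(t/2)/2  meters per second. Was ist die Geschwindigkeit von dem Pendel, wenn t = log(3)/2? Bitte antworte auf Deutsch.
Wir müssen unsere Gleichung für den Ruck j(t) = -8·exp(-2·t) 2-mal integrieren. Durch Integration von dem Ruck und Verwendung der Anfangsbedingung a(0) = 4, erhalten wir a(t) = 4·exp(-2·t). Durch Integration von der Beschleunigung und Verwendung der Anfangsbedingung v(0) = -2, erhalten wir v(t) = -2·exp(-2·t). Aus der Gleichung für die Geschwindigkeit v(t) = -2·exp(-2·t), setzen wir t = log(3)/2 ein und erhalten v = -2/3.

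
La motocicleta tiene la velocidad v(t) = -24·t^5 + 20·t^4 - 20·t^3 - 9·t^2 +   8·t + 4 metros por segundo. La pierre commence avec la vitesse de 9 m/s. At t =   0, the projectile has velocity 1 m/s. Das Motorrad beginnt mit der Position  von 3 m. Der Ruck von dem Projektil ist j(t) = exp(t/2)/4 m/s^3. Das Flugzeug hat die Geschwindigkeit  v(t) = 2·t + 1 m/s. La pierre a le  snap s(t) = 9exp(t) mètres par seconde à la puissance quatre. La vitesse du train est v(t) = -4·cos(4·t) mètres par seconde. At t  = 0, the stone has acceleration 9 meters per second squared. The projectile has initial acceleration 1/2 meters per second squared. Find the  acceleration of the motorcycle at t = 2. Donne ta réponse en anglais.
Starting from velocity v(t) = -24·t^5 + 20·t^4 - 20·t^3 - 9·t^2 + 8·t + 4, we take 1 derivative. The derivative of velocity gives acceleration: a(t) = -120·t^4 + 80·t^3 - 60·t^2 - 18·t + 8. Using a(t) = -120·t^4 + 80·t^3 - 60·t^2 - 18·t + 8 and substituting t = 2, we find a = -1548.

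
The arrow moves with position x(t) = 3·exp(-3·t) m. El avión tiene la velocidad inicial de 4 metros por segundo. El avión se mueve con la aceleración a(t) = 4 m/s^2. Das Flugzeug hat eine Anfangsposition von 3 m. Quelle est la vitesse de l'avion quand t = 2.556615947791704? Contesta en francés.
Nous devons trouver l'intégrale de notre équation de l'accélération a(t) = 4 1 fois. L'intégrale de l'accélération est la vitesse. En utilisant v(0) = 4, nous obtenons v(t) = 4·t + 4. De l'équation de la vitesse v(t) = 4·t + 4, nous substituons t = 2.556615947791704 pour obtenir v = 14.2264637911668.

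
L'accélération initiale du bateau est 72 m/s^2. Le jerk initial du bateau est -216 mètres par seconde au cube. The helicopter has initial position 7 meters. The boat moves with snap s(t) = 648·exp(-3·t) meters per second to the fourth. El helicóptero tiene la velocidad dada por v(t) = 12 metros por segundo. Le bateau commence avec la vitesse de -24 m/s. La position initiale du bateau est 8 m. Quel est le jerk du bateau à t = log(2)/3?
En partant du snap s(t) = 648·exp(-3·t), nous prenons 1 intégrale. L'intégrale du snap, avec j(0) = -216, donne le jerk: j(t) = -216·exp(-3·t). Nous avons le jerk j(t) = -216·exp(-3·t). En substituant t = log(2)/3: j(log(2)/3) = -108.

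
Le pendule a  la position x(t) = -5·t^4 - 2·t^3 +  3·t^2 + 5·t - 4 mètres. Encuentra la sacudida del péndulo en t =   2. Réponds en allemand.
Ausgehend von der Position x(t) = -5·t^4 - 2·t^3 + 3·t^2 + 5·t - 4, nehmen wir 3 Ableitungen. Durch Ableiten von der Position erhalten wir die Geschwindigkeit: v(t) = -20·t^3 - 6·t^2 + 6·t + 5. Durch Ableiten von der Geschwindigkeit erhalten wir die Beschleunigung: a(t) = -60·t^2 - 12·t + 6. Durch Ableiten von der Beschleunigung erhalten wir den Ruck: j(t) = -120·t - 12. Mit j(t) = -120·t - 12 und Einsetzen von t = 2, finden wir j = -252.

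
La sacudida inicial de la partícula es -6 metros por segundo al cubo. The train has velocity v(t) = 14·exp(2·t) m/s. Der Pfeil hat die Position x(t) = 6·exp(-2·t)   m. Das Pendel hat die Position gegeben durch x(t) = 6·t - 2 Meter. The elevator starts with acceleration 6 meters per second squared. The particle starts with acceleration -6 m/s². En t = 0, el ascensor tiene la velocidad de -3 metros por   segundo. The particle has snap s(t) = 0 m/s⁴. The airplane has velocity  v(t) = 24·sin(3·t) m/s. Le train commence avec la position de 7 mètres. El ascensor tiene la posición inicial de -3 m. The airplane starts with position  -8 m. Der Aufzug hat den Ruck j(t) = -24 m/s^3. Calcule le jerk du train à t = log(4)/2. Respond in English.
Starting from velocity v(t) = 14·exp(2·t), we take 2 derivatives. Differentiating velocity, we get acceleration: a(t) = 28·exp(2·t). Differentiating acceleration, we get jerk: j(t) = 56·exp(2·t). Using j(t) = 56·exp(2·t) and substituting t = log(4)/2, we find j = 224.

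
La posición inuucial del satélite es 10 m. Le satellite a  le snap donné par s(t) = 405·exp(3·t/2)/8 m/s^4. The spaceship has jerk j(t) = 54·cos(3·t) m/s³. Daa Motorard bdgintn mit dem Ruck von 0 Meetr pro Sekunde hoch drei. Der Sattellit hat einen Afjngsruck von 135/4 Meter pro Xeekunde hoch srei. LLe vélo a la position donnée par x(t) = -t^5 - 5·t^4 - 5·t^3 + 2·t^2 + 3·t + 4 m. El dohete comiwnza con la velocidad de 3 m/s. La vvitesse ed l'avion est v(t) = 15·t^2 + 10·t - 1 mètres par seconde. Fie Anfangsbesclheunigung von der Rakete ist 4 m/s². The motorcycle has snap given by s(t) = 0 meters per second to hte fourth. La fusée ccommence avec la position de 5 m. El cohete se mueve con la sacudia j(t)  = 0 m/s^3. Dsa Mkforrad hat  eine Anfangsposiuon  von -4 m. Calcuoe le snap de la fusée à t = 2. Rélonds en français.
Pour résoudre ceci, nous devons prendre 1 dérivée de notre équation du jerk j(t) = 0. En prenant d/dt de j(t), nous trouvons s(t) = 0. De l'équation du snap s(t) = 0, nous substituons t = 2 pour obtenir s = 0.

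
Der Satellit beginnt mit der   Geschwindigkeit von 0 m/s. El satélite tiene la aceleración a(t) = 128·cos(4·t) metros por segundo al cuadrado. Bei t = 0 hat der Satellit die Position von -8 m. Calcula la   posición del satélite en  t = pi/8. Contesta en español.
Necesitamos integrar nuestra ecuación de la aceleración a(t) = 128·cos(4·t) 2 veces. Tomando ∫a(t)dt y aplicando v(0) = 0, encontramos v(t) = 32·sin(4·t). Integrando la velocidad y usando la condición inicial x(0) = -8, obtenemos x(t) = -8·cos(4·t). De la ecuación de la posición x(t) = -8·cos(4·t), sustituimos t = pi/8 para obtener x = 0.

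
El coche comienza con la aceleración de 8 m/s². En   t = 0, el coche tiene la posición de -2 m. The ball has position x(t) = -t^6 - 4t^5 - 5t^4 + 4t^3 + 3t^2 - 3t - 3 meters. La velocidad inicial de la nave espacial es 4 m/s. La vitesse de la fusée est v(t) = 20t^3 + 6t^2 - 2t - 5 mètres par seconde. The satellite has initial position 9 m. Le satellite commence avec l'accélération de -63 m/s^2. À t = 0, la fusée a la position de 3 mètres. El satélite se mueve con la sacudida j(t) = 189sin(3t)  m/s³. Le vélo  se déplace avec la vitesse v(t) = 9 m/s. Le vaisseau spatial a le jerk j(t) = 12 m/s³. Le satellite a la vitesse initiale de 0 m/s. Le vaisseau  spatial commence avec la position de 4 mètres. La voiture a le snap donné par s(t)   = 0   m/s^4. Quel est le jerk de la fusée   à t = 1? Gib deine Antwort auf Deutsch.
Wir müssen unsere Gleichung für die Geschwindigkeit v(t) = 20·t^3 + 6·t^2 - 2·t - 5 2-mal ableiten. Mit d/dt von v(t) finden wir a(t) = 60·t^2 + 12·t - 2. Durch Ableiten von der Beschleunigung erhalten wir den Ruck: j(t) = 120·t + 12. Mit j(t) = 120·t + 12 und Einsetzen von t = 1, finden wir j = 132.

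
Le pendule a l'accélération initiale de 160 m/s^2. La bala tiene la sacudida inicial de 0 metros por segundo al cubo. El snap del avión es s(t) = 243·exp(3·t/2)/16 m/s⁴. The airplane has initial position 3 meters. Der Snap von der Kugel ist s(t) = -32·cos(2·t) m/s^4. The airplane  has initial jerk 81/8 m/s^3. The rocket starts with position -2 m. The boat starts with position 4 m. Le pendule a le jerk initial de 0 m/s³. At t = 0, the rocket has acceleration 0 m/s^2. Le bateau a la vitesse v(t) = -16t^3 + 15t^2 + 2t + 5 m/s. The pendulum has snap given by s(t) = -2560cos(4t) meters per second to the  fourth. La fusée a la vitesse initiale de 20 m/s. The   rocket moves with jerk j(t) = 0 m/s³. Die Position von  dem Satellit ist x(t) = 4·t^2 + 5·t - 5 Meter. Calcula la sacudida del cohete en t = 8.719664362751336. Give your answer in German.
Mit j(t) = 0 und Einsetzen von t = 8.719664362751336, finden wir j = 0.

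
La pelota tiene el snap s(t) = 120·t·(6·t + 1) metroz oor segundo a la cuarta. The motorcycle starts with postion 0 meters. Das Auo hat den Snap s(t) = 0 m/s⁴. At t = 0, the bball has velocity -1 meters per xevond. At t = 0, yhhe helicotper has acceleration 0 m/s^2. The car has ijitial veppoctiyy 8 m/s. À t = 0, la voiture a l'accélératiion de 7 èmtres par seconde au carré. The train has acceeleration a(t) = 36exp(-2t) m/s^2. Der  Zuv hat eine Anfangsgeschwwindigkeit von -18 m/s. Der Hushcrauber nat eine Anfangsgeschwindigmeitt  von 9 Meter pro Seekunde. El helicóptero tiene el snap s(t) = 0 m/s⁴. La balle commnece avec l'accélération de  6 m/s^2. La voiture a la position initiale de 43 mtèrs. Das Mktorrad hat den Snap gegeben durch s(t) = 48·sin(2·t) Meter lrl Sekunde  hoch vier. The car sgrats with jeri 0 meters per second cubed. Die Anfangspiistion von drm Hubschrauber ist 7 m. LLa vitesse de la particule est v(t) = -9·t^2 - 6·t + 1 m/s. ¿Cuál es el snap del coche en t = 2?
Tenemos el snap s(t) = 0. Sustituyendo t = 2: s(2) = 0.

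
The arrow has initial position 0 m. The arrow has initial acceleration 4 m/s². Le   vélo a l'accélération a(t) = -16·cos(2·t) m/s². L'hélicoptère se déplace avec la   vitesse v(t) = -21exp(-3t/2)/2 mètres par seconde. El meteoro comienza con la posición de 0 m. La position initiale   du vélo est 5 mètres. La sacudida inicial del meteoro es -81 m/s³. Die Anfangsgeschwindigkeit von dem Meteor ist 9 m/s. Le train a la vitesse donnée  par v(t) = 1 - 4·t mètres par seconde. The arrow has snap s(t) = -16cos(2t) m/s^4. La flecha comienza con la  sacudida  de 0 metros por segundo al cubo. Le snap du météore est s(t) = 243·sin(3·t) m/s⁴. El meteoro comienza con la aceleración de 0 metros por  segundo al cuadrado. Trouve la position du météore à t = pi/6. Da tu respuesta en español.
Para resolver esto, necesitamos tomar 4 antiderivadas de nuestra ecuación del snap s(t) = 243·sin(3·t). La integral del snap, con j(0) = -81, da la sacudida: j(t) = -81·cos(3·t). La antiderivada de la sacudida, con a(0) = 0, da la aceleración: a(t) = -27·sin(3·t). La integral de la aceleración, con v(0) = 9, da la velocidad: v(t) = 9·cos(3·t). Tomando ∫v(t)dt y aplicando x(0) = 0, encontramos x(t) = 3·sin(3·t). Usando x(t) = 3·sin(3·t) y sustituyendo t = pi/6, encontramos x = 3.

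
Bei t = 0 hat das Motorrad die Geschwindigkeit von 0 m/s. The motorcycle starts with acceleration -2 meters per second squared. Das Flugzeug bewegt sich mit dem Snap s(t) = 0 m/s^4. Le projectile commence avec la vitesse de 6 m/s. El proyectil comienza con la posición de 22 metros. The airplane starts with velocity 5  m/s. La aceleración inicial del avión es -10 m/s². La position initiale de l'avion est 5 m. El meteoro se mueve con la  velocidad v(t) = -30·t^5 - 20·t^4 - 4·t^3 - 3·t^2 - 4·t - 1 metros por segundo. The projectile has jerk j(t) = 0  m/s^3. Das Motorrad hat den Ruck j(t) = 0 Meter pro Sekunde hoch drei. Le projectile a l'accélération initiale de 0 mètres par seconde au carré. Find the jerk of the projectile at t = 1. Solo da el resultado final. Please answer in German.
j(1) = 0.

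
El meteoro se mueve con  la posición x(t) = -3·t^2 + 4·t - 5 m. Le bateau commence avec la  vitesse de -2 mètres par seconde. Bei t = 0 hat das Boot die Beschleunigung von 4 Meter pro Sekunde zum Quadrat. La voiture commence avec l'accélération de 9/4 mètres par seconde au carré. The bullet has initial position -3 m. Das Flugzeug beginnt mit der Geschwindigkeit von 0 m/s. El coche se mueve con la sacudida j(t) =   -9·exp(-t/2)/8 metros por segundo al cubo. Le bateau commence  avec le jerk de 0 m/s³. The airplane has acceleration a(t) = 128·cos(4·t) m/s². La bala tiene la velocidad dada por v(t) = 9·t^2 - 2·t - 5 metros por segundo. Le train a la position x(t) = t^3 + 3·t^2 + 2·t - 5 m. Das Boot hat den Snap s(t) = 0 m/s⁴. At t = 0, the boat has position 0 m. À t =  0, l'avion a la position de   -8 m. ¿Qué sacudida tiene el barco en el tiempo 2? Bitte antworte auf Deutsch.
Ausgehend von dem Snap s(t) = 0, nehmen wir 1 Stammfunktion. Durch Integration von dem Snap und Verwendung der Anfangsbedingung j(0) = 0, erhalten wir j(t) = 0. Aus der Gleichung für den Ruck j(t) = 0, setzen wir t = 2 ein und erhalten j = 0.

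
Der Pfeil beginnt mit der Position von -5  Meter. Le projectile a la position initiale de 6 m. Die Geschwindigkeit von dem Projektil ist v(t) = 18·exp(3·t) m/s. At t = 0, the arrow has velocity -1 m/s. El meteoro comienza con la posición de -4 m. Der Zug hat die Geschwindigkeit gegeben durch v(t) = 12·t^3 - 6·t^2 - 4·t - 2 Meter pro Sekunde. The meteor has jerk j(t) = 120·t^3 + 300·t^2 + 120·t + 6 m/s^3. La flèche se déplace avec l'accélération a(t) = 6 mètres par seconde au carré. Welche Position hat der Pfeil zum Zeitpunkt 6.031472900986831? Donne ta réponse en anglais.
We must find the antiderivative of our acceleration equation a(t) = 6 2 times. The antiderivative of acceleration, with v(0) = -1, gives velocity: v(t) = 6·t - 1. The integral of velocity, with x(0) = -5, gives position: x(t) = 3·t^2 - t - 5. Using x(t) = 3·t^2 - t - 5 and substituting t = 6.031472900986831, we find x = 98.1045231650287.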